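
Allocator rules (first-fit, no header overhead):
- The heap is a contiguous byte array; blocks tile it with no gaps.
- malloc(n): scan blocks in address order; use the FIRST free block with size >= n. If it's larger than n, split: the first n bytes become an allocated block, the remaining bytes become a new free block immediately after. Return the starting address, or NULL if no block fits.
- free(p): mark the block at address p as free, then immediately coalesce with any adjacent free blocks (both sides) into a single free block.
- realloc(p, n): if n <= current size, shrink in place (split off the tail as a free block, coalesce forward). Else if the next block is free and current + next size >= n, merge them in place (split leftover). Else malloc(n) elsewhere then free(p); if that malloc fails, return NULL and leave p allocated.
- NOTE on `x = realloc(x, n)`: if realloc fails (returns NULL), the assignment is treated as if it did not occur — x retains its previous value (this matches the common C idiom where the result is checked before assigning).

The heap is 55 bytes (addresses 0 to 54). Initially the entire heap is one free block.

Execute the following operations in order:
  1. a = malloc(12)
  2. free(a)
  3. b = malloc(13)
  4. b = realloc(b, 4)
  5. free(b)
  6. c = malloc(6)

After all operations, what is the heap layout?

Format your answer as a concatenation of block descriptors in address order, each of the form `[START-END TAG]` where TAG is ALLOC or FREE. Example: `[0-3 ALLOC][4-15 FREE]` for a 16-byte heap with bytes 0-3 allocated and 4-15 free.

Answer: [0-5 ALLOC][6-54 FREE]

Derivation:
Op 1: a = malloc(12) -> a = 0; heap: [0-11 ALLOC][12-54 FREE]
Op 2: free(a) -> (freed a); heap: [0-54 FREE]
Op 3: b = malloc(13) -> b = 0; heap: [0-12 ALLOC][13-54 FREE]
Op 4: b = realloc(b, 4) -> b = 0; heap: [0-3 ALLOC][4-54 FREE]
Op 5: free(b) -> (freed b); heap: [0-54 FREE]
Op 6: c = malloc(6) -> c = 0; heap: [0-5 ALLOC][6-54 FREE]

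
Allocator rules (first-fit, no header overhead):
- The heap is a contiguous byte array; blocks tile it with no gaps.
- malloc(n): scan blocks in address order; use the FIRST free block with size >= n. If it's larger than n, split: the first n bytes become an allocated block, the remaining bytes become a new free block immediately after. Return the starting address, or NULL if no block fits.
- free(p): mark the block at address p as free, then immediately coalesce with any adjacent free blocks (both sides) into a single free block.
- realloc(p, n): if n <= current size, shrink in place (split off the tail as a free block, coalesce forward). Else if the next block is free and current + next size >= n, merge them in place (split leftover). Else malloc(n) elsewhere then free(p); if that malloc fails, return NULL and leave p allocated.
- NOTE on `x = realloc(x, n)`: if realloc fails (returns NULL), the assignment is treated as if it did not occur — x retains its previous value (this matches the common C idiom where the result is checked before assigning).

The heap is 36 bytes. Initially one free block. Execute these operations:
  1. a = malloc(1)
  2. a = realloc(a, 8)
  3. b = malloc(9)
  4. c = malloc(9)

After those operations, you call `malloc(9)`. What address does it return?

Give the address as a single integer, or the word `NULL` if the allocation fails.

Answer: 26

Derivation:
Op 1: a = malloc(1) -> a = 0; heap: [0-0 ALLOC][1-35 FREE]
Op 2: a = realloc(a, 8) -> a = 0; heap: [0-7 ALLOC][8-35 FREE]
Op 3: b = malloc(9) -> b = 8; heap: [0-7 ALLOC][8-16 ALLOC][17-35 FREE]
Op 4: c = malloc(9) -> c = 17; heap: [0-7 ALLOC][8-16 ALLOC][17-25 ALLOC][26-35 FREE]
malloc(9): first-fit scan over [0-7 ALLOC][8-16 ALLOC][17-25 ALLOC][26-35 FREE] -> 26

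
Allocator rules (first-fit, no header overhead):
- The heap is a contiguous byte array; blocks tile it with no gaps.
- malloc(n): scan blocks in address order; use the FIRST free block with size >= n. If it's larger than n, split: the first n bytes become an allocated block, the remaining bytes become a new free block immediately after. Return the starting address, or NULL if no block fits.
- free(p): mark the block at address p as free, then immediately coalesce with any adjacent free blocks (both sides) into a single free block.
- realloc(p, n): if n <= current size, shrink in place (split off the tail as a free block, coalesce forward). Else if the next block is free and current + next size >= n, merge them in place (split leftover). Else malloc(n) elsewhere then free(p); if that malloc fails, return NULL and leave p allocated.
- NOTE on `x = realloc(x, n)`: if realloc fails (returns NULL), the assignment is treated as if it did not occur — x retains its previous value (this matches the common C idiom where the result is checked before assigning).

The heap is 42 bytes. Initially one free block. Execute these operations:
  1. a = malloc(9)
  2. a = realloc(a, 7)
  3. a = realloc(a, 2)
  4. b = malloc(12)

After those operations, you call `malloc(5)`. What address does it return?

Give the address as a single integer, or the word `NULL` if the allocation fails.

Op 1: a = malloc(9) -> a = 0; heap: [0-8 ALLOC][9-41 FREE]
Op 2: a = realloc(a, 7) -> a = 0; heap: [0-6 ALLOC][7-41 FREE]
Op 3: a = realloc(a, 2) -> a = 0; heap: [0-1 ALLOC][2-41 FREE]
Op 4: b = malloc(12) -> b = 2; heap: [0-1 ALLOC][2-13 ALLOC][14-41 FREE]
malloc(5): first-fit scan over [0-1 ALLOC][2-13 ALLOC][14-41 FREE] -> 14

Answer: 14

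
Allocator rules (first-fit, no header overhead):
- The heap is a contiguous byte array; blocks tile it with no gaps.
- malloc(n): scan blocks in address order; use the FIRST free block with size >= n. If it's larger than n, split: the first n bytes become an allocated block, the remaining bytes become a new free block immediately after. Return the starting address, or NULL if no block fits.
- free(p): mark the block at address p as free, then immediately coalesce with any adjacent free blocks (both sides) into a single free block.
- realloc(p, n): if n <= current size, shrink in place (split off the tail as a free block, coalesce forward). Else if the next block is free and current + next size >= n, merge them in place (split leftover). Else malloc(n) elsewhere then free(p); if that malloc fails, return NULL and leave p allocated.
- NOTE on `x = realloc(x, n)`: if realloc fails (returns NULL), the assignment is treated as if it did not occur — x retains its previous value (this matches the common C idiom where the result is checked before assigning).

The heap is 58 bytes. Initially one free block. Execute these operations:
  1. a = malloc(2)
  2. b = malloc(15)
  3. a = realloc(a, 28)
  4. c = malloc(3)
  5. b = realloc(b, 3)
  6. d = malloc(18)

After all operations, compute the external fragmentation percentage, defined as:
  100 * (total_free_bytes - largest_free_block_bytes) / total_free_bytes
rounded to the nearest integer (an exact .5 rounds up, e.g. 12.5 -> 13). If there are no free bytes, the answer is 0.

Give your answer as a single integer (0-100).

Op 1: a = malloc(2) -> a = 0; heap: [0-1 ALLOC][2-57 FREE]
Op 2: b = malloc(15) -> b = 2; heap: [0-1 ALLOC][2-16 ALLOC][17-57 FREE]
Op 3: a = realloc(a, 28) -> a = 17; heap: [0-1 FREE][2-16 ALLOC][17-44 ALLOC][45-57 FREE]
Op 4: c = malloc(3) -> c = 45; heap: [0-1 FREE][2-16 ALLOC][17-44 ALLOC][45-47 ALLOC][48-57 FREE]
Op 5: b = realloc(b, 3) -> b = 2; heap: [0-1 FREE][2-4 ALLOC][5-16 FREE][17-44 ALLOC][45-47 ALLOC][48-57 FREE]
Op 6: d = malloc(18) -> d = NULL; heap: [0-1 FREE][2-4 ALLOC][5-16 FREE][17-44 ALLOC][45-47 ALLOC][48-57 FREE]
Free blocks: [2 12 10] total_free=24 largest=12 -> 100*(24-12)/24 = 1200/24 = 50

Answer: 50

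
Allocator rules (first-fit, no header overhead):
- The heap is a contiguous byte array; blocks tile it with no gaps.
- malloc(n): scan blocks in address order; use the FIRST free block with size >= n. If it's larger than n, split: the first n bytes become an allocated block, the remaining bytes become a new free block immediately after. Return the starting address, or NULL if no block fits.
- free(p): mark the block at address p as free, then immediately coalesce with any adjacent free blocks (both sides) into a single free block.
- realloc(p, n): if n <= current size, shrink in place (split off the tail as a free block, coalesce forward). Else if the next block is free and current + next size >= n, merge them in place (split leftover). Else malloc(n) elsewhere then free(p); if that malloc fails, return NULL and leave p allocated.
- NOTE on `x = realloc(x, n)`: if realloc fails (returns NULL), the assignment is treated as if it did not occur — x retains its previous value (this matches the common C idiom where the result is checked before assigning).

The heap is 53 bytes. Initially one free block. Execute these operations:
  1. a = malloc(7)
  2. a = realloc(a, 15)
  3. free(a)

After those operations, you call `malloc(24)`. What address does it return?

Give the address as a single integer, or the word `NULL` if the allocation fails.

Op 1: a = malloc(7) -> a = 0; heap: [0-6 ALLOC][7-52 FREE]
Op 2: a = realloc(a, 15) -> a = 0; heap: [0-14 ALLOC][15-52 FREE]
Op 3: free(a) -> (freed a); heap: [0-52 FREE]
malloc(24): first-fit scan over [0-52 FREE] -> 0

Answer: 0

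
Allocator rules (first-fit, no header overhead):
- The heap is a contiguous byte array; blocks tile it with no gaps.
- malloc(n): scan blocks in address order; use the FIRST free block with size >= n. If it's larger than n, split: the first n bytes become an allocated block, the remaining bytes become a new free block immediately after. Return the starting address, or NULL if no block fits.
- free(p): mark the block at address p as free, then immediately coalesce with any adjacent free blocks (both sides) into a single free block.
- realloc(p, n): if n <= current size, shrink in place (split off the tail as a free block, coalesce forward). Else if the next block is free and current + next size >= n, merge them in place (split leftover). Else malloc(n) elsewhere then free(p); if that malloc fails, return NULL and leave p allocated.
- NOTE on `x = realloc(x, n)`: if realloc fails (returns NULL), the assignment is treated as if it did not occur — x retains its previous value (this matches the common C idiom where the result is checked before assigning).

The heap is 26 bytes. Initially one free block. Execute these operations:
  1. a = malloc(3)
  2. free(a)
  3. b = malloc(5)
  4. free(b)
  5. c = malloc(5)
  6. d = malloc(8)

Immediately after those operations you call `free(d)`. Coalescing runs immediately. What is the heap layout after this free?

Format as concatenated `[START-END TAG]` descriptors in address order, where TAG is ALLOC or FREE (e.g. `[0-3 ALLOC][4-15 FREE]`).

Answer: [0-4 ALLOC][5-25 FREE]

Derivation:
Op 1: a = malloc(3) -> a = 0; heap: [0-2 ALLOC][3-25 FREE]
Op 2: free(a) -> (freed a); heap: [0-25 FREE]
Op 3: b = malloc(5) -> b = 0; heap: [0-4 ALLOC][5-25 FREE]
Op 4: free(b) -> (freed b); heap: [0-25 FREE]
Op 5: c = malloc(5) -> c = 0; heap: [0-4 ALLOC][5-25 FREE]
Op 6: d = malloc(8) -> d = 5; heap: [0-4 ALLOC][5-12 ALLOC][13-25 FREE]
free(d): d = 5 -> block [5-12 ALLOC]; mark free, coalesce with adjacent free neighbors -> [0-4 ALLOC][5-25 FREE]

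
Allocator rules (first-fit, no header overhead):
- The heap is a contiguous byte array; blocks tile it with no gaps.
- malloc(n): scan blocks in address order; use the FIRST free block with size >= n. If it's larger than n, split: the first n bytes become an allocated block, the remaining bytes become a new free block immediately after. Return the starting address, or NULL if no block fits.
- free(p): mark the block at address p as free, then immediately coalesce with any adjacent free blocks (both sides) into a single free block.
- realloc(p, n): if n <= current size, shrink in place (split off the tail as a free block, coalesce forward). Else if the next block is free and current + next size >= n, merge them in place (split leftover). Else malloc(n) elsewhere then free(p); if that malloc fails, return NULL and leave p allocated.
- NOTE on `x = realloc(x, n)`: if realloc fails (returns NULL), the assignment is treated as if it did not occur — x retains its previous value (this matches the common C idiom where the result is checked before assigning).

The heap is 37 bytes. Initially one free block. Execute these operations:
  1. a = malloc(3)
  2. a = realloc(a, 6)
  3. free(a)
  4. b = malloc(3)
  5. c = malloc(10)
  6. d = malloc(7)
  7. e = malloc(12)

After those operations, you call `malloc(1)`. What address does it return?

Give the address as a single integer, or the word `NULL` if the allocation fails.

Answer: 32

Derivation:
Op 1: a = malloc(3) -> a = 0; heap: [0-2 ALLOC][3-36 FREE]
Op 2: a = realloc(a, 6) -> a = 0; heap: [0-5 ALLOC][6-36 FREE]
Op 3: free(a) -> (freed a); heap: [0-36 FREE]
Op 4: b = malloc(3) -> b = 0; heap: [0-2 ALLOC][3-36 FREE]
Op 5: c = malloc(10) -> c = 3; heap: [0-2 ALLOC][3-12 ALLOC][13-36 FREE]
Op 6: d = malloc(7) -> d = 13; heap: [0-2 ALLOC][3-12 ALLOC][13-19 ALLOC][20-36 FREE]
Op 7: e = malloc(12) -> e = 20; heap: [0-2 ALLOC][3-12 ALLOC][13-19 ALLOC][20-31 ALLOC][32-36 FREE]
malloc(1): first-fit scan over [0-2 ALLOC][3-12 ALLOC][13-19 ALLOC][20-31 ALLOC][32-36 FREE] -> 32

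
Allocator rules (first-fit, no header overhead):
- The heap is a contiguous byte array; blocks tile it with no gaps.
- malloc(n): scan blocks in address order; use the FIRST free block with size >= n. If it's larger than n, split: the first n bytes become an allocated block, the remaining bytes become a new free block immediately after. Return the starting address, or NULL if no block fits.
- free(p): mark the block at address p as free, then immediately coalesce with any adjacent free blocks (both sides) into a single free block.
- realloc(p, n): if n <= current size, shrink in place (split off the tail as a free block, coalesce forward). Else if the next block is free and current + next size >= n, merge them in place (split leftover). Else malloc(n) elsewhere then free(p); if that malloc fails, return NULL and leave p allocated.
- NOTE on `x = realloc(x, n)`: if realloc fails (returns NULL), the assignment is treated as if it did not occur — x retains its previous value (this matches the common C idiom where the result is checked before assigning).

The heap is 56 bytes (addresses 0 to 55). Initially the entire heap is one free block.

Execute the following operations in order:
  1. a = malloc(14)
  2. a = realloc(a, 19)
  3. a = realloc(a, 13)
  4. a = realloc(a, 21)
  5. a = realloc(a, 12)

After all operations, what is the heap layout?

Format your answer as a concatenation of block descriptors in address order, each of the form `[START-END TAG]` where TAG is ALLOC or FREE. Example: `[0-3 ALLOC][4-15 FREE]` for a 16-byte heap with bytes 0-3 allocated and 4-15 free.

Op 1: a = malloc(14) -> a = 0; heap: [0-13 ALLOC][14-55 FREE]
Op 2: a = realloc(a, 19) -> a = 0; heap: [0-18 ALLOC][19-55 FREE]
Op 3: a = realloc(a, 13) -> a = 0; heap: [0-12 ALLOC][13-55 FREE]
Op 4: a = realloc(a, 21) -> a = 0; heap: [0-20 ALLOC][21-55 FREE]
Op 5: a = realloc(a, 12) -> a = 0; heap: [0-11 ALLOC][12-55 FREE]

Answer: [0-11 ALLOC][12-55 FREE]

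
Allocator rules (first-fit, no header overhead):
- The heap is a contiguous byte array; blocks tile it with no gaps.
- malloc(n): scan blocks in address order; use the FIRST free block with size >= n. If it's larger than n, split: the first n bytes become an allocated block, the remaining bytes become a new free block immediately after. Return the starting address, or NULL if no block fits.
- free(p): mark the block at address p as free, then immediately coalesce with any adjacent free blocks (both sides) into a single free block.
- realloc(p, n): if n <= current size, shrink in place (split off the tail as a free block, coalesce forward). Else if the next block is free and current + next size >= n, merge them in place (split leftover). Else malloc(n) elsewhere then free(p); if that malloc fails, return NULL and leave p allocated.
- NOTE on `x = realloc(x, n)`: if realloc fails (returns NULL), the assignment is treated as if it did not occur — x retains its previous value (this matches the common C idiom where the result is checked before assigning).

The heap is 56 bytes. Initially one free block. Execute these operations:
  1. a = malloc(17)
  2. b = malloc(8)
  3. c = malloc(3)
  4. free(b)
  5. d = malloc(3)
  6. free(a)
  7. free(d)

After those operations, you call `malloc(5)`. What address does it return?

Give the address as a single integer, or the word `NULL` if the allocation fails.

Answer: 0

Derivation:
Op 1: a = malloc(17) -> a = 0; heap: [0-16 ALLOC][17-55 FREE]
Op 2: b = malloc(8) -> b = 17; heap: [0-16 ALLOC][17-24 ALLOC][25-55 FREE]
Op 3: c = malloc(3) -> c = 25; heap: [0-16 ALLOC][17-24 ALLOC][25-27 ALLOC][28-55 FREE]
Op 4: free(b) -> (freed b); heap: [0-16 ALLOC][17-24 FREE][25-27 ALLOC][28-55 FREE]
Op 5: d = malloc(3) -> d = 17; heap: [0-16 ALLOC][17-19 ALLOC][20-24 FREE][25-27 ALLOC][28-55 FREE]
Op 6: free(a) -> (freed a); heap: [0-16 FREE][17-19 ALLOC][20-24 FREE][25-27 ALLOC][28-55 FREE]
Op 7: free(d) -> (freed d); heap: [0-24 FREE][25-27 ALLOC][28-55 FREE]
malloc(5): first-fit scan over [0-24 FREE][25-27 ALLOC][28-55 FREE] -> 0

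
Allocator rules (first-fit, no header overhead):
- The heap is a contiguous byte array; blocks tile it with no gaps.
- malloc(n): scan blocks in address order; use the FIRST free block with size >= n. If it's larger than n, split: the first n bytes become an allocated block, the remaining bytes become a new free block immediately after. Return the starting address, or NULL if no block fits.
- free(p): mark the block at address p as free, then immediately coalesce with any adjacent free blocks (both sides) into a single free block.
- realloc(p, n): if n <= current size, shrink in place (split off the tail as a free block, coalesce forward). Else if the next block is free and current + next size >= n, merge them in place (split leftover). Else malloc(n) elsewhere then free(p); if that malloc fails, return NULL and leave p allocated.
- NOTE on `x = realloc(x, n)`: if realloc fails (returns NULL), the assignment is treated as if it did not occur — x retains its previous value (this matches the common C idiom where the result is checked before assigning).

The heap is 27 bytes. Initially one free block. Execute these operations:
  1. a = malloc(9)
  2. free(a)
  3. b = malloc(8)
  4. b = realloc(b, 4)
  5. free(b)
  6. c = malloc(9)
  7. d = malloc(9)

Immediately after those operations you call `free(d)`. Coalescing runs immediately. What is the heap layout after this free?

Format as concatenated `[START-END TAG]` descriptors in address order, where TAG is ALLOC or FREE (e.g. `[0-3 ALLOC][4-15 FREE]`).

Op 1: a = malloc(9) -> a = 0; heap: [0-8 ALLOC][9-26 FREE]
Op 2: free(a) -> (freed a); heap: [0-26 FREE]
Op 3: b = malloc(8) -> b = 0; heap: [0-7 ALLOC][8-26 FREE]
Op 4: b = realloc(b, 4) -> b = 0; heap: [0-3 ALLOC][4-26 FREE]
Op 5: free(b) -> (freed b); heap: [0-26 FREE]
Op 6: c = malloc(9) -> c = 0; heap: [0-8 ALLOC][9-26 FREE]
Op 7: d = malloc(9) -> d = 9; heap: [0-8 ALLOC][9-17 ALLOC][18-26 FREE]
free(d): d = 9 -> block [9-17 ALLOC]; mark free, coalesce with adjacent free neighbors -> [0-8 ALLOC][9-26 FREE]

Answer: [0-8 ALLOC][9-26 FREE]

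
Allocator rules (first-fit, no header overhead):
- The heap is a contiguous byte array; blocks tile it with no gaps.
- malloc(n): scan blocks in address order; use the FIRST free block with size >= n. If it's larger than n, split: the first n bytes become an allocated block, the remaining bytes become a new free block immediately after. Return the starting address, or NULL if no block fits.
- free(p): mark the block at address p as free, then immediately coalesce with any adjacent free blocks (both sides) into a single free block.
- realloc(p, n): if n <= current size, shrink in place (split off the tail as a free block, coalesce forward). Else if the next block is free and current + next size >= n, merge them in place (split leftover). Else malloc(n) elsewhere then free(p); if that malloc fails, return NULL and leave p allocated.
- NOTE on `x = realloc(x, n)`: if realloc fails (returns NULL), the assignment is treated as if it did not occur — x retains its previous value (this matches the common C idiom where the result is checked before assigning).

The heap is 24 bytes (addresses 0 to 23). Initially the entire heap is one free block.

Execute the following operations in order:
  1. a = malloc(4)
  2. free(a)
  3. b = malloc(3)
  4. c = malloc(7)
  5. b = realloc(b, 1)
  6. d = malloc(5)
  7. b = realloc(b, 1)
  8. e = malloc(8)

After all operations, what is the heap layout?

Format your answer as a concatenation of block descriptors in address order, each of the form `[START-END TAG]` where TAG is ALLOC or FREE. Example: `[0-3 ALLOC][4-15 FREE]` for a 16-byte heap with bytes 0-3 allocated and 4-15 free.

Op 1: a = malloc(4) -> a = 0; heap: [0-3 ALLOC][4-23 FREE]
Op 2: free(a) -> (freed a); heap: [0-23 FREE]
Op 3: b = malloc(3) -> b = 0; heap: [0-2 ALLOC][3-23 FREE]
Op 4: c = malloc(7) -> c = 3; heap: [0-2 ALLOC][3-9 ALLOC][10-23 FREE]
Op 5: b = realloc(b, 1) -> b = 0; heap: [0-0 ALLOC][1-2 FREE][3-9 ALLOC][10-23 FREE]
Op 6: d = malloc(5) -> d = 10; heap: [0-0 ALLOC][1-2 FREE][3-9 ALLOC][10-14 ALLOC][15-23 FREE]
Op 7: b = realloc(b, 1) -> b = 0; heap: [0-0 ALLOC][1-2 FREE][3-9 ALLOC][10-14 ALLOC][15-23 FREE]
Op 8: e = malloc(8) -> e = 15; heap: [0-0 ALLOC][1-2 FREE][3-9 ALLOC][10-14 ALLOC][15-22 ALLOC][23-23 FREE]

Answer: [0-0 ALLOC][1-2 FREE][3-9 ALLOC][10-14 ALLOC][15-22 ALLOC][23-23 FREE]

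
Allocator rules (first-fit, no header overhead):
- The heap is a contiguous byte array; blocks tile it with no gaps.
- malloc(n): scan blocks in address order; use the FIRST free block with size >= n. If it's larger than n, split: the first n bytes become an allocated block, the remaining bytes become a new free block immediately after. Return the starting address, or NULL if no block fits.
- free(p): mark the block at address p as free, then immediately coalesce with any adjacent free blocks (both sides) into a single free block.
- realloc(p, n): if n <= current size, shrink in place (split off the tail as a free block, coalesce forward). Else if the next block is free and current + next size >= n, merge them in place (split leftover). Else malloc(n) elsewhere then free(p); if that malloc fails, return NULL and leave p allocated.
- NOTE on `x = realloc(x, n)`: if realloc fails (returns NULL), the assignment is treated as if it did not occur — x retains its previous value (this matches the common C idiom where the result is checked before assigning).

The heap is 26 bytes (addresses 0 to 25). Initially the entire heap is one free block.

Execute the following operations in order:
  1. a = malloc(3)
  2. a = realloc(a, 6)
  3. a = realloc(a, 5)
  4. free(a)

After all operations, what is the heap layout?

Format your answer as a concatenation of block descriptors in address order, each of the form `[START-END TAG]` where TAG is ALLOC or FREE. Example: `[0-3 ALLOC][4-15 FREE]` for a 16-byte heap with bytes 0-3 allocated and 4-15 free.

Answer: [0-25 FREE]

Derivation:
Op 1: a = malloc(3) -> a = 0; heap: [0-2 ALLOC][3-25 FREE]
Op 2: a = realloc(a, 6) -> a = 0; heap: [0-5 ALLOC][6-25 FREE]
Op 3: a = realloc(a, 5) -> a = 0; heap: [0-4 ALLOC][5-25 FREE]
Op 4: free(a) -> (freed a); heap: [0-25 FREE]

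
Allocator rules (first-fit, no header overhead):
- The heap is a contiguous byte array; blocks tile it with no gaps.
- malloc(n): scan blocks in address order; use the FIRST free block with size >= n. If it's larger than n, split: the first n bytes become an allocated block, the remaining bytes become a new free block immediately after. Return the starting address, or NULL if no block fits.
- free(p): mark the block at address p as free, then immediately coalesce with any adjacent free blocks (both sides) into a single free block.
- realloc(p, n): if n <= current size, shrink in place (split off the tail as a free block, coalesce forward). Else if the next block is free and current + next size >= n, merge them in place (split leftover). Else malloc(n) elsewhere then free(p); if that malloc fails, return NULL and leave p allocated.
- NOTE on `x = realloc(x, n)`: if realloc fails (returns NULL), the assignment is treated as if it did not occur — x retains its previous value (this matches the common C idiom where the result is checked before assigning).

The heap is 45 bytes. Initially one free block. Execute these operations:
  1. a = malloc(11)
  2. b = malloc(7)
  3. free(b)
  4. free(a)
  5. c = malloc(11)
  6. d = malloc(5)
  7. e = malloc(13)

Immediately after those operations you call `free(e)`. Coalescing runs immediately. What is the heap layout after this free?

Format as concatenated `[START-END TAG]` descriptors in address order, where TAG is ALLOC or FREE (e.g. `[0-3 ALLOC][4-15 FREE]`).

Op 1: a = malloc(11) -> a = 0; heap: [0-10 ALLOC][11-44 FREE]
Op 2: b = malloc(7) -> b = 11; heap: [0-10 ALLOC][11-17 ALLOC][18-44 FREE]
Op 3: free(b) -> (freed b); heap: [0-10 ALLOC][11-44 FREE]
Op 4: free(a) -> (freed a); heap: [0-44 FREE]
Op 5: c = malloc(11) -> c = 0; heap: [0-10 ALLOC][11-44 FREE]
Op 6: d = malloc(5) -> d = 11; heap: [0-10 ALLOC][11-15 ALLOC][16-44 FREE]
Op 7: e = malloc(13) -> e = 16; heap: [0-10 ALLOC][11-15 ALLOC][16-28 ALLOC][29-44 FREE]
free(e): e = 16 -> block [16-28 ALLOC]; mark free, coalesce with adjacent free neighbors -> [0-10 ALLOC][11-15 ALLOC][16-44 FREE]

Answer: [0-10 ALLOC][11-15 ALLOC][16-44 FREE]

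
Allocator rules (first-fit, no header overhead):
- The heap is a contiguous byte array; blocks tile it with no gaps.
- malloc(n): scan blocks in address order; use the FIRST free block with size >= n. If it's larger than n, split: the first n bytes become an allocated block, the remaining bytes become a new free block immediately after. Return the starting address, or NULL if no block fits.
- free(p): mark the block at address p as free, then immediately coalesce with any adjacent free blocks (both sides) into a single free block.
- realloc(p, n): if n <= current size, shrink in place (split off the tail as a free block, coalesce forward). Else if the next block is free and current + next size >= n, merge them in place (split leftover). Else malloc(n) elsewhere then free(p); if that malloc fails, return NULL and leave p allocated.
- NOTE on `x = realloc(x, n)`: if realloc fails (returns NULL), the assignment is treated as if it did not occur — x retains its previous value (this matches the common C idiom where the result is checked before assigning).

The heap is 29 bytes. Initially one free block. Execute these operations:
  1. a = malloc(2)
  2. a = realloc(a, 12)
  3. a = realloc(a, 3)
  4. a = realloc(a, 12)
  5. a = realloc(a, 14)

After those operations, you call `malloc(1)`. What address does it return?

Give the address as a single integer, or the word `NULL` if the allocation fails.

Answer: 14

Derivation:
Op 1: a = malloc(2) -> a = 0; heap: [0-1 ALLOC][2-28 FREE]
Op 2: a = realloc(a, 12) -> a = 0; heap: [0-11 ALLOC][12-28 FREE]
Op 3: a = realloc(a, 3) -> a = 0; heap: [0-2 ALLOC][3-28 FREE]
Op 4: a = realloc(a, 12) -> a = 0; heap: [0-11 ALLOC][12-28 FREE]
Op 5: a = realloc(a, 14) -> a = 0; heap: [0-13 ALLOC][14-28 FREE]
malloc(1): first-fit scan over [0-13 ALLOC][14-28 FREE] -> 14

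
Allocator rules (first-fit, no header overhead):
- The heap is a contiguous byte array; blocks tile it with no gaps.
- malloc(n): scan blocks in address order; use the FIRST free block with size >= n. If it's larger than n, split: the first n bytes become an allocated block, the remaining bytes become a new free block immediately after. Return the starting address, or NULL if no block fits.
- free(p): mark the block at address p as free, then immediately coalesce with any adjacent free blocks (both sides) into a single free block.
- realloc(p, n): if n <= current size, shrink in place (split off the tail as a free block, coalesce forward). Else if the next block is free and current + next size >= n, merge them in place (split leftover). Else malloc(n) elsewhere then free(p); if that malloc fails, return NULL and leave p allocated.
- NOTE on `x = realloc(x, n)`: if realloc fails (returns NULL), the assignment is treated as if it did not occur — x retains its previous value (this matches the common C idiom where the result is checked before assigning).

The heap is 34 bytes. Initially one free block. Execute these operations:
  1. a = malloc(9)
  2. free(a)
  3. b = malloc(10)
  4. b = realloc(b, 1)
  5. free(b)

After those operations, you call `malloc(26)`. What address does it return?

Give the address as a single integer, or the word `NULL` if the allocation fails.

Op 1: a = malloc(9) -> a = 0; heap: [0-8 ALLOC][9-33 FREE]
Op 2: free(a) -> (freed a); heap: [0-33 FREE]
Op 3: b = malloc(10) -> b = 0; heap: [0-9 ALLOC][10-33 FREE]
Op 4: b = realloc(b, 1) -> b = 0; heap: [0-0 ALLOC][1-33 FREE]
Op 5: free(b) -> (freed b); heap: [0-33 FREE]
malloc(26): first-fit scan over [0-33 FREE] -> 0

Answer: 0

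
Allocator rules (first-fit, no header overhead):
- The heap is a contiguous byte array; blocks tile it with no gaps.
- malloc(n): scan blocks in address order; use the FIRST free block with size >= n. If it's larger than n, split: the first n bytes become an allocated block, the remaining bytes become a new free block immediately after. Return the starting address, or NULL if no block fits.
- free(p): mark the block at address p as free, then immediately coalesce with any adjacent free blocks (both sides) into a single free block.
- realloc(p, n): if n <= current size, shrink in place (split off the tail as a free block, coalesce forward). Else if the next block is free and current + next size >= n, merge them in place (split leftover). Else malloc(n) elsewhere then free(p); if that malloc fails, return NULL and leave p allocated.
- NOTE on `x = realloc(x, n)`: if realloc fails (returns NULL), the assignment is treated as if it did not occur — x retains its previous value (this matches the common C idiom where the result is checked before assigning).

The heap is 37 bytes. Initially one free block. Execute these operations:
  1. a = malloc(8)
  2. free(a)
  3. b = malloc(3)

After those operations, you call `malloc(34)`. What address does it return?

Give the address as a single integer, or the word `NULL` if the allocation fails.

Answer: 3

Derivation:
Op 1: a = malloc(8) -> a = 0; heap: [0-7 ALLOC][8-36 FREE]
Op 2: free(a) -> (freed a); heap: [0-36 FREE]
Op 3: b = malloc(3) -> b = 0; heap: [0-2 ALLOC][3-36 FREE]
malloc(34): first-fit scan over [0-2 ALLOC][3-36 FREE] -> 3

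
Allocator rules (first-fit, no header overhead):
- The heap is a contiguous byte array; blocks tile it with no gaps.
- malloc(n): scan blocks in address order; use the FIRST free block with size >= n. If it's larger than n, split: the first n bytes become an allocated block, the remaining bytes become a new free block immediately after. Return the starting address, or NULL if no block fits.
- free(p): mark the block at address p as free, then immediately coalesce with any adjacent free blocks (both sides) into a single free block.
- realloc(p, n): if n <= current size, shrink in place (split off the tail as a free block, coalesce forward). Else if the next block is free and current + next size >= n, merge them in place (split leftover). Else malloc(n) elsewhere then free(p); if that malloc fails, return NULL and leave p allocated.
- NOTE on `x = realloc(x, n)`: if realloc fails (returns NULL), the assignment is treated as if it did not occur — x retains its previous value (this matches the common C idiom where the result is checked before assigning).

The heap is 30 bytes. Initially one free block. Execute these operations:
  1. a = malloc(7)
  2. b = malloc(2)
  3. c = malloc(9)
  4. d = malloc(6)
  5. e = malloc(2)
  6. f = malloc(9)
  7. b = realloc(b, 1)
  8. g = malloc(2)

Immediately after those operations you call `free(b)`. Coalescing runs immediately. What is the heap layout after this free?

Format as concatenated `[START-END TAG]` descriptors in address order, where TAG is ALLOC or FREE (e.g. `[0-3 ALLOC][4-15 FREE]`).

Op 1: a = malloc(7) -> a = 0; heap: [0-6 ALLOC][7-29 FREE]
Op 2: b = malloc(2) -> b = 7; heap: [0-6 ALLOC][7-8 ALLOC][9-29 FREE]
Op 3: c = malloc(9) -> c = 9; heap: [0-6 ALLOC][7-8 ALLOC][9-17 ALLOC][18-29 FREE]
Op 4: d = malloc(6) -> d = 18; heap: [0-6 ALLOC][7-8 ALLOC][9-17 ALLOC][18-23 ALLOC][24-29 FREE]
Op 5: e = malloc(2) -> e = 24; heap: [0-6 ALLOC][7-8 ALLOC][9-17 ALLOC][18-23 ALLOC][24-25 ALLOC][26-29 FREE]
Op 6: f = malloc(9) -> f = NULL; heap: [0-6 ALLOC][7-8 ALLOC][9-17 ALLOC][18-23 ALLOC][24-25 ALLOC][26-29 FREE]
Op 7: b = realloc(b, 1) -> b = 7; heap: [0-6 ALLOC][7-7 ALLOC][8-8 FREE][9-17 ALLOC][18-23 ALLOC][24-25 ALLOC][26-29 FREE]
Op 8: g = malloc(2) -> g = 26; heap: [0-6 ALLOC][7-7 ALLOC][8-8 FREE][9-17 ALLOC][18-23 ALLOC][24-25 ALLOC][26-27 ALLOC][28-29 FREE]
free(b): b = 7 -> block [7-7 ALLOC]; mark free, coalesce with adjacent free neighbors -> [0-6 ALLOC][7-8 FREE][9-17 ALLOC][18-23 ALLOC][24-25 ALLOC][26-27 ALLOC][28-29 FREE]

Answer: [0-6 ALLOC][7-8 FREE][9-17 ALLOC][18-23 ALLOC][24-25 ALLOC][26-27 ALLOC][28-29 FREE]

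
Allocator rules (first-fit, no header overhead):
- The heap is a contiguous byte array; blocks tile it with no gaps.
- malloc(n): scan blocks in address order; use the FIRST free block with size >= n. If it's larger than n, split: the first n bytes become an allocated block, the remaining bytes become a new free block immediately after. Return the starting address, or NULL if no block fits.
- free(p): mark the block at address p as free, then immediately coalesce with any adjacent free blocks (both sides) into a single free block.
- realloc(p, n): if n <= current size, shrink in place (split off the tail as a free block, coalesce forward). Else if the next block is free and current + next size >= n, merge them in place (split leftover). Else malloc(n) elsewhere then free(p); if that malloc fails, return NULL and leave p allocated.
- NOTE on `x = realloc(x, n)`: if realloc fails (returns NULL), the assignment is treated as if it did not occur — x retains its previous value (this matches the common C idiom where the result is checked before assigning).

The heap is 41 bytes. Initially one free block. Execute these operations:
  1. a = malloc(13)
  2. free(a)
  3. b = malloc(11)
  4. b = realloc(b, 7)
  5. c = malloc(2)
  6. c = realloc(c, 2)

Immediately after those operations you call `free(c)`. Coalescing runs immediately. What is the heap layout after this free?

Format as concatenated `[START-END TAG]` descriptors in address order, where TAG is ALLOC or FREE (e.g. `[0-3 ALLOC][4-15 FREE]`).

Answer: [0-6 ALLOC][7-40 FREE]

Derivation:
Op 1: a = malloc(13) -> a = 0; heap: [0-12 ALLOC][13-40 FREE]
Op 2: free(a) -> (freed a); heap: [0-40 FREE]
Op 3: b = malloc(11) -> b = 0; heap: [0-10 ALLOC][11-40 FREE]
Op 4: b = realloc(b, 7) -> b = 0; heap: [0-6 ALLOC][7-40 FREE]
Op 5: c = malloc(2) -> c = 7; heap: [0-6 ALLOC][7-8 ALLOC][9-40 FREE]
Op 6: c = realloc(c, 2) -> c = 7; heap: [0-6 ALLOC][7-8 ALLOC][9-40 FREE]
free(c): c = 7 -> block [7-8 ALLOC]; mark free, coalesce with adjacent free neighbors -> [0-6 ALLOC][7-40 FREE]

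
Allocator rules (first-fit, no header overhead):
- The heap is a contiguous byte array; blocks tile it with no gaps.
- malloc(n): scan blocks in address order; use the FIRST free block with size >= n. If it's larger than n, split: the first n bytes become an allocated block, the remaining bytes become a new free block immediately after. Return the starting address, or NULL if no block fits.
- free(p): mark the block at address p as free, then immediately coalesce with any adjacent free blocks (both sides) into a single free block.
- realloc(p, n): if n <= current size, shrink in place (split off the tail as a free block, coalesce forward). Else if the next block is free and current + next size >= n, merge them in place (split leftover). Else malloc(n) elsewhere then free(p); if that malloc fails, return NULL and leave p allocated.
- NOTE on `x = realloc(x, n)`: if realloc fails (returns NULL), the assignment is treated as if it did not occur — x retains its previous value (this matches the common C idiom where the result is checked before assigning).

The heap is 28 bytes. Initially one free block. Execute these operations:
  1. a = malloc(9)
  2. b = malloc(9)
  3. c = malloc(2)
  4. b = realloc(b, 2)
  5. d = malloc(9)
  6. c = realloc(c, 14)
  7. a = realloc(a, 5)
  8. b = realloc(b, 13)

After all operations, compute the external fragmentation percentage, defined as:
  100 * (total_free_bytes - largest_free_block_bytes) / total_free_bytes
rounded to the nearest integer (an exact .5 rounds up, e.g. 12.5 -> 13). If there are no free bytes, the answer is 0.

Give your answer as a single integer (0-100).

Op 1: a = malloc(9) -> a = 0; heap: [0-8 ALLOC][9-27 FREE]
Op 2: b = malloc(9) -> b = 9; heap: [0-8 ALLOC][9-17 ALLOC][18-27 FREE]
Op 3: c = malloc(2) -> c = 18; heap: [0-8 ALLOC][9-17 ALLOC][18-19 ALLOC][20-27 FREE]
Op 4: b = realloc(b, 2) -> b = 9; heap: [0-8 ALLOC][9-10 ALLOC][11-17 FREE][18-19 ALLOC][20-27 FREE]
Op 5: d = malloc(9) -> d = NULL; heap: [0-8 ALLOC][9-10 ALLOC][11-17 FREE][18-19 ALLOC][20-27 FREE]
Op 6: c = realloc(c, 14) -> NULL (c unchanged); heap: [0-8 ALLOC][9-10 ALLOC][11-17 FREE][18-19 ALLOC][20-27 FREE]
Op 7: a = realloc(a, 5) -> a = 0; heap: [0-4 ALLOC][5-8 FREE][9-10 ALLOC][11-17 FREE][18-19 ALLOC][20-27 FREE]
Op 8: b = realloc(b, 13) -> NULL (b unchanged); heap: [0-4 ALLOC][5-8 FREE][9-10 ALLOC][11-17 FREE][18-19 ALLOC][20-27 FREE]
Free blocks: [4 7 8] total_free=19 largest=8 -> 100*(19-8)/19 = 1100/19 ≈ 57.895 -> rounds to 58

Answer: 58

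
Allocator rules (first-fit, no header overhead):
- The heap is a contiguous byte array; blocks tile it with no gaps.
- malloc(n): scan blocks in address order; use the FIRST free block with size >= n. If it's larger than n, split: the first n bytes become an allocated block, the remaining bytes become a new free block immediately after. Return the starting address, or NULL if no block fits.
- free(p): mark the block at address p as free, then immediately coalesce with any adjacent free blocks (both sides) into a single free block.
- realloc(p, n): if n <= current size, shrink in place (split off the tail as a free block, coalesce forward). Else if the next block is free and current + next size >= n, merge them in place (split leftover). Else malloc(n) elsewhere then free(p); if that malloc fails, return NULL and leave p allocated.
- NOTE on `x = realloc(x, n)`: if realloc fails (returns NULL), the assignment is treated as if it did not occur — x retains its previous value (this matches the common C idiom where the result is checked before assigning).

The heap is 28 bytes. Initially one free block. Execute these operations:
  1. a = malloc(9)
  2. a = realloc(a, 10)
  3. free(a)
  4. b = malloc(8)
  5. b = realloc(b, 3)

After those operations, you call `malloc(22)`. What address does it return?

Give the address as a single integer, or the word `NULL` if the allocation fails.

Answer: 3

Derivation:
Op 1: a = malloc(9) -> a = 0; heap: [0-8 ALLOC][9-27 FREE]
Op 2: a = realloc(a, 10) -> a = 0; heap: [0-9 ALLOC][10-27 FREE]
Op 3: free(a) -> (freed a); heap: [0-27 FREE]
Op 4: b = malloc(8) -> b = 0; heap: [0-7 ALLOC][8-27 FREE]
Op 5: b = realloc(b, 3) -> b = 0; heap: [0-2 ALLOC][3-27 FREE]
malloc(22): first-fit scan over [0-2 ALLOC][3-27 FREE] -> 3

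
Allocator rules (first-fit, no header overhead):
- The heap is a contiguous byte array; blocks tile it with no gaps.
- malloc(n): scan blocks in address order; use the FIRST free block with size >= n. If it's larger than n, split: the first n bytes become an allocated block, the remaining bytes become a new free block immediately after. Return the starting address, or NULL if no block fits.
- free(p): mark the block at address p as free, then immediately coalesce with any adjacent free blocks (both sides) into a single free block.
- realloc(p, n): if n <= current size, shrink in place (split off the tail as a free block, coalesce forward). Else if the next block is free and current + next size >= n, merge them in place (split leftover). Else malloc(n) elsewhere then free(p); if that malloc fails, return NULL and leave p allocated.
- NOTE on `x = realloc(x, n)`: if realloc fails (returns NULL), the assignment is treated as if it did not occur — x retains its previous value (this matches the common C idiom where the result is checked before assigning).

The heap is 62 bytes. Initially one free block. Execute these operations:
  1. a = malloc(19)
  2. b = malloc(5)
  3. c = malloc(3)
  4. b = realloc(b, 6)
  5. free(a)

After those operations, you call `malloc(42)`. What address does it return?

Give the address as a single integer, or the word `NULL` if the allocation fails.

Answer: NULL

Derivation:
Op 1: a = malloc(19) -> a = 0; heap: [0-18 ALLOC][19-61 FREE]
Op 2: b = malloc(5) -> b = 19; heap: [0-18 ALLOC][19-23 ALLOC][24-61 FREE]
Op 3: c = malloc(3) -> c = 24; heap: [0-18 ALLOC][19-23 ALLOC][24-26 ALLOC][27-61 FREE]
Op 4: b = realloc(b, 6) -> b = 27; heap: [0-18 ALLOC][19-23 FREE][24-26 ALLOC][27-32 ALLOC][33-61 FREE]
Op 5: free(a) -> (freed a); heap: [0-23 FREE][24-26 ALLOC][27-32 ALLOC][33-61 FREE]
malloc(42): first-fit scan over [0-23 FREE][24-26 ALLOC][27-32 ALLOC][33-61 FREE] -> NULL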